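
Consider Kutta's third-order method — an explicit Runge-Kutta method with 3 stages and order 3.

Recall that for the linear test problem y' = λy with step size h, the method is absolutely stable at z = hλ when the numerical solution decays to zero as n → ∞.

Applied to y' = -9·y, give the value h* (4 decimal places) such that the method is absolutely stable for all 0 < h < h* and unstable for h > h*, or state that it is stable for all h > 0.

On y'=λy, z=hλ:
  order 3, 3-stage ⇒ R(z)=1+z+z^2/2+z^3/6
  (e.g. R(-1.33)=0.16234, |R|=0.16234)

Solve |R(x)|<1 on ℝ⁻.
x=-1.33: |R|=0.1623
|R(-1.7)|=0.0738 |R(-1.54)|=0.0371 |R(-0.63)|=0.5268
Bisect:
  x_lo=-3.2682 |R|=2.7457  x_hi=-0.3318 |R|=0.7171
  mid=-1.80002 |R|=0.15202 →hi
  mid=-2.53412 |R|=1.03549 →lo
  mid=-2.16707 |R|=0.51514 →hi
  mid=-2.35059 |R|=0.75257 →hi
  mid=-2.44236 |R|=0.88795 →hi
  mid=-2.48824 |R|=0.96015 →hi
  mid=-2.51118 |R|=0.99742 →hi
  ...
  [-2.51279,-2.51261] ⇒ x*=-2.5127
Stable set (-2.5127, 0).

(-2.5127,0); λ=-9 ⇒ h* = 0.2792.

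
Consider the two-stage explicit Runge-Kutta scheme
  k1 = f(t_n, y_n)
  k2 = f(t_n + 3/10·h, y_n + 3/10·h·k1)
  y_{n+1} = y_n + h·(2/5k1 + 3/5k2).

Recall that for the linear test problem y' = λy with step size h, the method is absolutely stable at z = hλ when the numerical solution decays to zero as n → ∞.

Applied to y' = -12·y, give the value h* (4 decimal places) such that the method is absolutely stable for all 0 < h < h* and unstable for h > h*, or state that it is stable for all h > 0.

Test eqn y'=λy, z=hλ:
  k1=λy_n ⇒ h·k1=z·y_n;  k2=λ(1+3/10z)y_n ⇒ h·k2=z(1+3/10z)y_n
  y_{n+1}/y_n = 1 + 2/5z + 3/5z(1+3/10z) = 1 + z + 9/50z²
  Hence R(z) = 1 + z + 9/50z².

Find x<0 with |R(x)|<1.
x=-0.83: |R|=0.2940
R=1: x+9/50x²=0 ⇒ x=−50/9=-5.5556; min R=1−1/(4·9/50)=-0.3889>−1
Confirm numerically:
  x=-5.403: |R|=0.85163 <1
  x=-5.286: |R|=0.74352 <1
  x=-2.893: |R|=0.38650 <1
  x=-2.327: |R|=0.35231 <1
  x=-6.048: |R|=1.53609 >1
  x=-5.602: |R|=1.04683 >1
So |R|<1 on (-5.5556, 0).

(-5.5556,0); λ=-12 ⇒ h* = (50/9)/12 = 0.4630.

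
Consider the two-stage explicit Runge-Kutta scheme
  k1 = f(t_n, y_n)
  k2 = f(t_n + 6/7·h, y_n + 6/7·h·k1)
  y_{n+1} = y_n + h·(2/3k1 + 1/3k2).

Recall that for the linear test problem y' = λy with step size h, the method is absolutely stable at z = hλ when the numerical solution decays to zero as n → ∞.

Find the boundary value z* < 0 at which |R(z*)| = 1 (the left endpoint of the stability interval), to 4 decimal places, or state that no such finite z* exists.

left endpoint -3.5000.

With y'=λy (z=hλ):
  k1=λy_n ⇒ h·k1=z·y_n;  k2=λ(1+6/7z)y_n ⇒ h·k2=z(1+6/7z)y_n
  y_{n+1}/y_n = 1 + 2/3z + 1/3z(1+6/7z) = 1 + z + 2/7z²
  R(z) = 1 + z + 2/7z².

Find x<0 with |R(x)|<1.
x=-1.27: |R|=0.1908
R=1: x+2/7x²=0 ⇒ x=−7/2=-3.5000; min R=1−1/(4·2/7)=0.1250>−1
Confirm numerically:
  x=-3.089: |R|=0.63726 <1
  x=-2.129: |R|=0.16604 <1
  x=-2.052: |R|=0.15106 <1
  x=-2.013: |R|=0.14476 <1
  x=-4.022: |R|=1.59985 >1
  x=-3.673: |R|=1.18155 >1
Stable set (-3.5000, 0).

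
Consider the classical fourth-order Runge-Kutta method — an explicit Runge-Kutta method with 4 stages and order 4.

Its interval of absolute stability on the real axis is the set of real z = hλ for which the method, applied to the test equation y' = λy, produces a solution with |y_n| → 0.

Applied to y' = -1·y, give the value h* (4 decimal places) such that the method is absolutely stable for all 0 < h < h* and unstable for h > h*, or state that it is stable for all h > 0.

On y'=λy, z=hλ:
  order 4, 4-stage ⇒ R(z)=1+z+z^2/2+z^3/6+z^4/24
  (e.g. R(-0.43)=0.65062, |R|=0.65062)

Find x<0 with |R(x)|<1.
x=-0.43: |R|=0.6506
|R(-2.48)|=0.6292 |R(-2.26)|=0.4569 |R(-1.87)|=0.2981
Bisect:
  x_lo=-3.1229 |R|=1.6402  x_hi=-0.1511 |R|=0.8597
  mid=-1.63701 |R|=0.27097 →hi
  mid=-2.37994 |R|=0.54216 →hi
  mid=-2.75140 |R|=0.95009 →hi
  mid=-2.93713 |R|=1.25413 →lo
  mid=-2.84427 |R|=1.09262 →lo
  mid=-2.79784 |R|=1.01907 →lo
  mid=-2.77462 |R|=0.98402 →hi
  mid=-2.78623 |R|=1.00141 →lo
  mid=-2.78042 |R|=0.99268 →hi
  mid=-2.78332 |R|=0.99704 →hi
  ...
  [-2.78532,-2.78514] ⇒ x*=-2.7853
So |R|<1 on (-2.7853, 0).

(-2.7853,0); λ=-1 ⇒ h* = 2.7853.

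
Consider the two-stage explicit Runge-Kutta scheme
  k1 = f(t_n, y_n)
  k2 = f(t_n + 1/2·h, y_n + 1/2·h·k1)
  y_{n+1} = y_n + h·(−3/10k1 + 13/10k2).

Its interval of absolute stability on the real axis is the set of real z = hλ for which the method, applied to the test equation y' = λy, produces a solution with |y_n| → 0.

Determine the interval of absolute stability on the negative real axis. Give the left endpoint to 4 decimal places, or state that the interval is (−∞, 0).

Test eqn y'=λy, z=hλ:
  k1=λy_n ⇒ h·k1=z·y_n;  k2=λ(1+1/2z)y_n ⇒ h·k2=z(1+1/2z)y_n
  y_{n+1}/y_n = 1 − 3/10z + 13/10z(1+1/2z) = 1 + z + 13/20z²
  R(z) = 1 + z + 13/20z².

Boundary: |R(x)|=1, x<0.
x=-0.5: |R|=0.6625
R=1: x+13/20x²=0 ⇒ x=−20/13=-1.5385; min R=1−1/(4·13/20)=0.6154>−1
Confirm numerically:
  x=-1.018: |R|=0.65561 <1
  x=-0.722: |R|=0.61683 <1
  x=-0.693: |R|=0.61916 <1
  x=-2.102: |R|=1.76996 >1
  x=-1.976: |R|=1.56197 >1
  x=-1.897: |R|=1.44210 >1
Stable set (-1.5385, 0).

z∈(-1.5385,0).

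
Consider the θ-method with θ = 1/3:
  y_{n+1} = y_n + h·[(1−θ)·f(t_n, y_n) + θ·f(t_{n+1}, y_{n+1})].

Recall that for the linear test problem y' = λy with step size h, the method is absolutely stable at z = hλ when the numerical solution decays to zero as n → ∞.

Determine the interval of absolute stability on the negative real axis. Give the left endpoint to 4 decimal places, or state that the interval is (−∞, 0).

(-6.0000, 0).

On y'=λy, z=hλ:
  y_{n+1} = y_n + z·[2/3·y_n + 1/3·y_{n+1}] ⇒ (1 − 1/3z)y_{n+1} = (1 + 2/3z)y_n
  Hence R(z) = (1 + 2/3z)/(1 − 1/3z).

Boundary: |R(x)|=1, x<0.
x=-0.31: |R|=0.7190
R=−1: 1+2/3x = −1+1/3x ⇒ -1/3x=2 ⇒ x=2/(-1/3)=-6.0000
Confirm numerically:
  x=-5.179: |R|=0.89962 <1
  x=-3.476: |R|=0.61025 <1
  x=-3.328: |R|=0.57775 <1
  x=-6.538: |R|=1.05641 >1
  x=-6.422: |R|=1.04479 >1
  x=-6.227: |R|=1.02460 >1
Interval (-6.0000, 0).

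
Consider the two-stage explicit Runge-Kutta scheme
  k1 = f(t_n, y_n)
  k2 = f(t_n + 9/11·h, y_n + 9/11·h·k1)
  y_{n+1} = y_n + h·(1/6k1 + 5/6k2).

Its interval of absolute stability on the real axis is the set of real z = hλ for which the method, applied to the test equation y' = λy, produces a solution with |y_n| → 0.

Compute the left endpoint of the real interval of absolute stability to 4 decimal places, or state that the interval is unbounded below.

left endpoint -1.4667.

Test eqn y'=λy, z=hλ:
  k1=λy_n ⇒ h·k1=z·y_n;  k2=λ(1+9/11z)y_n ⇒ h·k2=z(1+9/11z)y_n
  y_{n+1}/y_n = 1 + 1/6z + 5/6z(1+9/11z) = 1 + z + 15/22z²
  so R(z) = 1 + z + 15/22z².

Find x<0 with |R(x)|<1.
x=-0.99: |R|=0.6783
R=1: x+15/22x²=0 ⇒ x=−22/15=-1.4667; min R=1−1/(4·15/22)=0.6333>−1
Confirm numerically:
  x=-1.321: |R|=0.86880 <1
  x=-1.219: |R|=0.79416 <1
  x=-1.003: |R|=0.68292 <1
  x=-1.723: |R|=1.30113 >1
  x=-1.661: |R|=1.22008 >1
  x=-1.531: |R|=1.06716 >1
Interval (-1.4667, 0).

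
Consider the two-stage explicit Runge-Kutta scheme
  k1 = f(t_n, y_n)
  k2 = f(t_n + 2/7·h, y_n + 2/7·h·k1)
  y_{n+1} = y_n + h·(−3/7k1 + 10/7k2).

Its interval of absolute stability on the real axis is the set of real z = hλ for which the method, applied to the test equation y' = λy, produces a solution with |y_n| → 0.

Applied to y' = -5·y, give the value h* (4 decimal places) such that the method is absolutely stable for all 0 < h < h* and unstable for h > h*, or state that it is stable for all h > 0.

(-2.4500,0); λ=-5 ⇒ h* = (49/20)/5 = 0.4900.

With y'=λy (z=hλ):
  k1=λy_n ⇒ h·k1=z·y_n;  k2=λ(1+2/7z)y_n ⇒ h·k2=z(1+2/7z)y_n
  y_{n+1}/y_n = 1 − 3/7z + 10/7z(1+2/7z) = 1 + z + 20/49z²
  Hence R(z) = 1 + z + 20/49z².

Boundary: |R(x)|=1, x<0.
x=-1.04: |R|=0.4015
R=1: x+20/49x²=0 ⇒ x=−49/20=-2.4500; min R=1−1/(4·20/49)=0.3875>−1
Confirm numerically:
  x=-1.858: |R|=0.55105 <1
  x=-1.650: |R|=0.46122 <1
  x=-1.024: |R|=0.40399 <1
  x=-2.979: |R|=1.64322 >1
  x=-2.695: |R|=1.26950 >1
So |R|<1 on (-2.4500, 0).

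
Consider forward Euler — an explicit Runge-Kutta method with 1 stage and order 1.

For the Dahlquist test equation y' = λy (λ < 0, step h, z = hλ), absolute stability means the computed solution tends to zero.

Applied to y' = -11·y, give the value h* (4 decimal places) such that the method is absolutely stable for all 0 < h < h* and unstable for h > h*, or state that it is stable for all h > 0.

Test eqn y'=λy, z=hλ:
  order 1, 1-stage ⇒ R(z)=1+z
  (e.g. R(-1.13)=-0.13000, |R|=0.13000)

Need |R(x)|<1, x<0.
x=-1.13: |R|=0.1300
|R(-1.74)|=0.7400 |R(-1.44)|=0.4400 |R(-0.92)|=0.0800
Bisect:
  x_lo=-2.7266 |R|=1.7266  x_hi=-0.2580 |R|=0.7420
  mid=-1.49231 |R|=0.49231 →hi
  mid=-2.10947 |R|=1.10947 →lo
  mid=-1.80089 |R|=0.80089 →hi
  mid=-1.95518 |R|=0.95518 →hi
  mid=-2.03232 |R|=1.03232 →lo
  mid=-1.99375 |R|=0.99375 →hi
  mid=-2.01304 |R|=1.01304 →lo
  mid=-2.00339 |R|=1.00339 →lo
  mid=-1.99857 |R|=0.99857 →hi
  mid=-2.00098 |R|=1.00098 →lo
  ...
  [-2.00008,-1.99993] ⇒ x*=-2.0000
Interval (-2.0000, 0).

(-2.0000,0); λ=-11 ⇒ h* = 0.1818.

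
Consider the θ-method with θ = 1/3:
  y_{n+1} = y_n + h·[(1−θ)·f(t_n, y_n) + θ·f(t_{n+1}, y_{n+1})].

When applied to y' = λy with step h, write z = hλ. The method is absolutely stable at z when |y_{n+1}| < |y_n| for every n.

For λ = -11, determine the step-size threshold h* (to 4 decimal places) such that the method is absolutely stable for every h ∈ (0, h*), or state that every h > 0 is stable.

(-6.0000,0); λ=-11 ⇒ h* = (6)/11 = 0.5455.

Test eqn y'=λy, z=hλ:
  y_{n+1} = y_n + z·[2/3·y_n + 1/3·y_{n+1}] ⇒ (1 − 1/3z)y_{n+1} = (1 + 2/3z)y_n
  so R(z) = (1 + 2/3z)/(1 − 1/3z).

Need |R(x)|<1, x<0.
x=-0.84: |R|=0.3437
R=−1: 1+2/3x = −1+1/3x ⇒ -1/3x=2 ⇒ x=2/(-1/3)=-6.0000
Confirm numerically:
  x=-4.920: |R|=0.86364 <1
  x=-4.668: |R|=0.82629 <1
  x=-4.086: |R|=0.72989 <1
  x=-3.416: |R|=0.59726 <1
  x=-6.586: |R|=1.06113 >1
  x=-6.482: |R|=1.05083 >1
  x=-6.354: |R|=1.03784 >1
Interval (-6.0000, 0).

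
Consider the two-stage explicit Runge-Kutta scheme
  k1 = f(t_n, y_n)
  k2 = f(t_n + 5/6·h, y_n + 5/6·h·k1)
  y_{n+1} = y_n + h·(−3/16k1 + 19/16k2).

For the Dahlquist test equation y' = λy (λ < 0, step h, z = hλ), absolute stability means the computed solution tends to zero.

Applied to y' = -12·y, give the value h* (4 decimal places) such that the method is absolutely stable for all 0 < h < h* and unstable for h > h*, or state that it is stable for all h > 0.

(-1.0105,0); λ=-12 ⇒ h* = (96/95)/12 = 0.0842.

Set f=λy, z=hλ:
  k1=λy_n ⇒ h·k1=z·y_n;  k2=λ(1+5/6z)y_n ⇒ h·k2=z(1+5/6z)y_n
  y_{n+1}/y_n = 1 − 3/16z + 19/16z(1+5/6z) = 1 + z + 95/96z²
  Hence R(z) = 1 + z + 95/96z².

Boundary: |R(x)|=1, x<0.
x=-1.51: |R|=1.7463
R=1: x+95/96x²=0 ⇒ x=−96/95=-1.0105; min R=1−1/(4·95/96)=0.7474>−1
Confirm numerically:
  x=-0.937: |R|=0.93182 <1
  x=-0.871: |R|=0.87974 <1
  x=-0.747: |R|=0.80520 <1
  x=-0.586: |R|=0.75382 <1
  x=-1.598: |R|=1.92900 >1
  x=-1.540: |R|=1.80690 >1
  x=-1.109: |R|=1.10807 >1
Interval (-1.0105, 0).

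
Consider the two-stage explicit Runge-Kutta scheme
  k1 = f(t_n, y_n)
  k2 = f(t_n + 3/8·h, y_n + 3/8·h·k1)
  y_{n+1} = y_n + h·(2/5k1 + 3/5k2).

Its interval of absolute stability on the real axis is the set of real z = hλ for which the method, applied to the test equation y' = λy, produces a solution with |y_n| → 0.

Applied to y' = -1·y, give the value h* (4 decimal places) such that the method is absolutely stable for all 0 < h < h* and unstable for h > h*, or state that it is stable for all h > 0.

Test eqn y'=λy, z=hλ:
  k1=λy_n ⇒ h·k1=z·y_n;  k2=λ(1+3/8z)y_n ⇒ h·k2=z(1+3/8z)y_n
  y_{n+1}/y_n = 1 + 2/5z + 3/5z(1+3/8z) = 1 + z + 9/40z²
  so R(z) = 1 + z + 9/40z².

Find x<0 with |R(x)|<1.
x=-0.95: |R|=0.2531
R=1: x+9/40x²=0 ⇒ x=−40/9=-4.4444; min R=1−1/(4·9/40)=-0.1111>−1
Confirm numerically:
  x=-2.598: |R|=0.07934 <1
  x=-2.517: |R|=0.09156 <1
  x=-2.358: |R|=0.10696 <1
  x=-1.953: |R|=0.09480 <1
  x=-4.772: |R|=1.35170 >1
  x=-4.545: |R|=1.10283 >1
  x=-4.466: |R|=1.02166 >1
Interval (-4.4444, 0).

(-4.4444,0); λ=-1 ⇒ h* = (40/9)/1 = 4.4444.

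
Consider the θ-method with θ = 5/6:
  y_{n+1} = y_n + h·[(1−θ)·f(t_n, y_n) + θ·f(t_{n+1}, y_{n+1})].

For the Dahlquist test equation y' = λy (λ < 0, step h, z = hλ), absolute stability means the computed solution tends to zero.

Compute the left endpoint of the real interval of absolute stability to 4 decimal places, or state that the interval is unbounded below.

Set f=λy, z=hλ:
  y_{n+1} = y_n + z·[1/6·y_n + 5/6·y_{n+1}] ⇒ (1 − 5/6z)y_{n+1} = (1 + 1/6z)y_n
  R(z) = (1 + 1/6z)/(1 − 5/6z).

Solve |R(x)|<1 on ℝ⁻.
x=-1.5: |R|=0.3333
x=-2: |R|=0.2500
x=-10: |R|=0.0714
x=-100: |R|=0.1858
θ=5/6≥1/2 ⇒ |1+1/6x|<|1−5/6x| ∀x<0 ⇒ stable on all of ℝ⁻.

interval (−∞, 0).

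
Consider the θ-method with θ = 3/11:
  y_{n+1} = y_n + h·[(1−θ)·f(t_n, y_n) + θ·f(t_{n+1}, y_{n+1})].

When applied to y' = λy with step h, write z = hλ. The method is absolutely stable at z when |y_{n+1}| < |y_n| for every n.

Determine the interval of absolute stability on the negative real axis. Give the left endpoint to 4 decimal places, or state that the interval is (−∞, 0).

z∈(-4.4000,0).

Test eqn y'=λy, z=hλ:
  y_{n+1} = y_n + z·[8/11·y_n + 3/11·y_{n+1}] ⇒ (1 − 3/11z)y_{n+1} = (1 + 8/11z)y_n
  ⇒ R(z) = (1 + 8/11z)/(1 − 3/11z).

Solve |R(x)|<1 on ℝ⁻.
x=-0.5: |R|=0.5600
R=−1: 1+8/11x = −1+3/11x ⇒ -5/11x=2 ⇒ x=2/(-5/11)=-4.4000
Confirm numerically:
  x=-4.108: |R|=0.93740 <1
  x=-3.032: |R|=0.65963 <1
  x=-1.942: |R|=0.26958 <1
  x=-4.871: |R|=1.09195 >1
  x=-4.764: |R|=1.07196 >1
Stable set (-4.4000, 0).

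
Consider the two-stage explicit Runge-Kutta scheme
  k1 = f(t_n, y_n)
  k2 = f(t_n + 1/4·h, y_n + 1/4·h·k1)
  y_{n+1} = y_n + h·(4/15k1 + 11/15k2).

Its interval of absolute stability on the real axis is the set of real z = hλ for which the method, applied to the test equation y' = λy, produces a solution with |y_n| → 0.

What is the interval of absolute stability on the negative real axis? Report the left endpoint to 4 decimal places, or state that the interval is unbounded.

Test eqn y'=λy, z=hλ:
  k1=λy_n ⇒ h·k1=z·y_n;  k2=λ(1+1/4z)y_n ⇒ h·k2=z(1+1/4z)y_n
  y_{n+1}/y_n = 1 + 4/15z + 11/15z(1+1/4z) = 1 + z + 11/60z²
  R(z) = 1 + z + 11/60z².

Need |R(x)|<1, x<0.
x=-1.49: |R|=0.0830
R=1: x+11/60x²=0 ⇒ x=−60/11=-5.4545; min R=1−1/(4·11/60)=-0.3636>−1
Confirm numerically:
  x=-4.796: |R|=0.42096 <1
  x=-3.321: |R|=0.29901 <1
  x=-3.312: |R|=0.30095 <1
  x=-2.700: |R|=0.36350 <1
  x=-5.854: |R|=1.42871 >1
  x=-5.500: |R|=1.04583 >1
  x=-5.496: |R|=1.04177 >1
So |R|<1 on (-5.4545, 0).

z∈(-5.4545,0).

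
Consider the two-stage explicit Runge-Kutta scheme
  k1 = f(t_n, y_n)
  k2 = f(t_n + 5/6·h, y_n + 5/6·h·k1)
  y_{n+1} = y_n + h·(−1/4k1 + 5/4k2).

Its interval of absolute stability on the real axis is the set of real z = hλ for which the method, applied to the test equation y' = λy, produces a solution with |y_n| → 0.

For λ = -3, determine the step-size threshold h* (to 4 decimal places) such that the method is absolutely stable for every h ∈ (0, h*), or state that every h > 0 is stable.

(-0.9600,0); λ=-3 ⇒ h* = (24/25)/3 = 0.3200.

Test eqn y'=λy, z=hλ:
  k1=λy_n ⇒ h·k1=z·y_n;  k2=λ(1+5/6z)y_n ⇒ h·k2=z(1+5/6z)y_n
  y_{n+1}/y_n = 1 − 1/4z + 5/4z(1+5/6z) = 1 + z + 25/24z²
  ⇒ R(z) = 1 + z + 25/24z².

Solve |R(x)|<1 on ℝ⁻.
x=-0.71: |R|=0.8151
R=1: x+25/24x²=0 ⇒ x=−24/25=-0.9600; min R=1−1/(4·25/24)=0.7600>−1
Confirm numerically:
  x=-0.903: |R|=0.94638 <1
  x=-0.878: |R|=0.92500 <1
  x=-0.668: |R|=0.79682 <1
  x=-0.590: |R|=0.77260 <1
  x=-1.439: |R|=1.71800 >1
  x=-1.120: |R|=1.18667 >1
So |R|<1 on (-0.9600, 0).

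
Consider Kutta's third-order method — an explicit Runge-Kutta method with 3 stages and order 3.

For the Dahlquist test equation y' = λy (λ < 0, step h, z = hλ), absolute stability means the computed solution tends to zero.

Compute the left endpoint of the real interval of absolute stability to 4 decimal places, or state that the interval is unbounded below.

Test eqn y'=λy, z=hλ:
  order 3, 3-stage ⇒ R(z)=1+z+z^2/2+z^3/6
  (e.g. R(-1.17)=0.24751, |R|=0.24751)

Need |R(x)|<1, x<0.
x=-1.17: |R|=0.2475
|R(-1.74)|=0.1042 |R(-1.38)|=0.1342 |R(-1.18)|=0.2424
Bisect:
  x_lo=-3.0029 |R|=2.0072  x_hi=-0.1072 |R|=0.8983
  mid=-1.55505 |R|=0.02731 →hi
  mid=-2.27896 |R|=0.65482 →hi
  mid=-2.64092 |R|=1.22351 →lo
  mid=-2.45994 |R|=0.91526 →hi
  mid=-2.55043 |R|=1.06304 →lo
  mid=-2.50518 |R|=0.98761 →hi
  mid=-2.52780 |R|=1.02493 →lo
  mid=-2.51649 |R|=1.00617 →lo
  ...
  [-2.51278,-2.51261] ⇒ x*=-2.5127
Interval (-2.5127, 0).

z* = -2.5127.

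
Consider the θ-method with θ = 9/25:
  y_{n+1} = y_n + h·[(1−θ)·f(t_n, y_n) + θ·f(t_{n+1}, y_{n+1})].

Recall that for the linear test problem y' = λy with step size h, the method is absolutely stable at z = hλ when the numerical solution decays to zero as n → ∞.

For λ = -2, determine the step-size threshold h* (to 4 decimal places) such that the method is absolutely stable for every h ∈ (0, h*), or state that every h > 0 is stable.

On y'=λy, z=hλ:
  y_{n+1} = y_n + z·[16/25·y_n + 9/25·y_{n+1}] ⇒ (1 − 9/25z)y_{n+1} = (1 + 16/25z)y_n
  ⇒ R(z) = (1 + 16/25z)/(1 − 9/25z).

Boundary: |R(x)|=1, x<0.
x=-0.57: |R|=0.5270
R=−1: 1+16/25x = −1+9/25x ⇒ -7/25x=2 ⇒ x=2/(-7/25)=-7.1429
Confirm numerically:
  x=-6.424: |R|=0.93924 <1
  x=-5.745: |R|=0.87243 <1
  x=-4.229: |R|=0.67655 <1
  x=-3.760: |R|=0.59755 <1
  x=-7.563: |R|=1.03160 >1
  x=-7.409: |R|=1.02032 >1
Interval (-7.1429, 0).

(-7.1429,0); λ=-2 ⇒ h* = (50/7)/2 = 3.5714.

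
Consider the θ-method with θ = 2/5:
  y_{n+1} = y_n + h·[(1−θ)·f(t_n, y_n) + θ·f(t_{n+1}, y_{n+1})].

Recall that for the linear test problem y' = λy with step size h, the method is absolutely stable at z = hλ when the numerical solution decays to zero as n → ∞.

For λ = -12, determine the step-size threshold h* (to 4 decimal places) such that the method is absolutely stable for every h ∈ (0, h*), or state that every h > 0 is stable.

Set f=λy, z=hλ:
  y_{n+1} = y_n + z·[3/5·y_n + 2/5·y_{n+1}] ⇒ (1 − 2/5z)y_{n+1} = (1 + 3/5z)y_n
  ⇒ R(z) = (1 + 3/5z)/(1 − 2/5z).

Solve |R(x)|<1 on ℝ⁻.
x=-1.11: |R|=0.2313
R=−1: 1+3/5x = −1+2/5x ⇒ -1/5x=2 ⇒ x=2/(-1/5)=-10.0000
Confirm numerically:
  x=-6.560: |R|=0.81015 <1
  x=-6.548: |R|=0.80924 <1
  x=-4.891: |R|=0.65438 <1
  x=-10.507: |R|=1.01949 >1
  x=-10.319: |R|=1.01244 >1
Interval (-10.0000, 0).

(-10.0000,0); λ=-12 ⇒ h* = (10)/12 = 0.8333.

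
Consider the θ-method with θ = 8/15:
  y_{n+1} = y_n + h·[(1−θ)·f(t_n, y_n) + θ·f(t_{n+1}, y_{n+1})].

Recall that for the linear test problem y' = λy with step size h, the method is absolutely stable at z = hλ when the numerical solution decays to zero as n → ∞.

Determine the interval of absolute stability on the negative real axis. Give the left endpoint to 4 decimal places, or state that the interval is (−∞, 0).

Test eqn y'=λy, z=hλ:
  y_{n+1} = y_n + z·[7/15·y_n + 8/15·y_{n+1}] ⇒ (1 − 8/15z)y_{n+1} = (1 + 7/15z)y_n
  R(z) = (1 + 7/15z)/(1 − 8/15z).

Need |R(x)|<1, x<0.
x=-1.16: |R|=0.2834
x=-2: |R|=0.0323
x=-10: |R|=0.5789
x=-100: |R|=0.8405
θ=8/15≥1/2 ⇒ |1+7/15x|<|1−8/15x| ∀x<0 ⇒ stable on all of ℝ⁻.

(−∞, 0) — no finite endpoint.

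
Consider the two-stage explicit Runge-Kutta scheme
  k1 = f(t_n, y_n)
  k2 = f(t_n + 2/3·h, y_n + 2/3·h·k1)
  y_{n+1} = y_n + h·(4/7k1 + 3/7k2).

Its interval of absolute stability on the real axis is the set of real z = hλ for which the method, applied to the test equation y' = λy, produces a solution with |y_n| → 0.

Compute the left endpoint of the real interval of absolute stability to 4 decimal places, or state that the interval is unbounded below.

On y'=λy, z=hλ:
  k1=λy_n ⇒ h·k1=z·y_n;  k2=λ(1+2/3z)y_n ⇒ h·k2=z(1+2/3z)y_n
  y_{n+1}/y_n = 1 + 4/7z + 3/7z(1+2/3z) = 1 + z + 2/7z²
  Hence R(z) = 1 + z + 2/7z².

Solve |R(x)|<1 on ℝ⁻.
x=-0.59: |R|=0.5095
R=1: x+2/7x²=0 ⇒ x=−7/2=-3.5000; min R=1−1/(4·2/7)=0.1250>−1
Confirm numerically:
  x=-3.027: |R|=0.59092 <1
  x=-2.645: |R|=0.35386 <1
  x=-2.226: |R|=0.18974 <1
  x=-2.109: |R|=0.16182 <1
  x=-4.045: |R|=1.62986 >1
  x=-3.767: |R|=1.28737 >1
So |R|<1 on (-3.5000, 0).

z* = -3.5000.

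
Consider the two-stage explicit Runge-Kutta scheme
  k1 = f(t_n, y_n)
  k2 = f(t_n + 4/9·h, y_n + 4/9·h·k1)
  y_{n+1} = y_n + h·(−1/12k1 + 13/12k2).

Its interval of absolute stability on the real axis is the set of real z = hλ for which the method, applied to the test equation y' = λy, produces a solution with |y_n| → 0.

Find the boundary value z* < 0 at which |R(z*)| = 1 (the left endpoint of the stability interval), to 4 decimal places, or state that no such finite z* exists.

On y'=λy, z=hλ:
  k1=λy_n ⇒ h·k1=z·y_n;  k2=λ(1+4/9z)y_n ⇒ h·k2=z(1+4/9z)y_n
  y_{n+1}/y_n = 1 − 1/12z + 13/12z(1+4/9z) = 1 + z + 13/27z²
  Hence R(z) = 1 + z + 13/27z².

Solve |R(x)|<1 on ℝ⁻.
x=-1.07: |R|=0.4812
R=1: x+13/27x²=0 ⇒ x=−27/13=-2.0769; min R=1−1/(4·13/27)=0.4808>−1
Confirm numerically:
  x=-1.856: |R|=0.80258 <1
  x=-1.854: |R|=0.80100 <1
  x=-1.530: |R|=0.59710 <1
  x=-1.276: |R|=0.50794 <1
  x=-2.384: |R|=1.35248 >1
  x=-2.231: |R|=1.16551 >1
  x=-2.125: |R|=1.04919 >1
Stable set (-2.0769, 0).

left endpoint -2.0769.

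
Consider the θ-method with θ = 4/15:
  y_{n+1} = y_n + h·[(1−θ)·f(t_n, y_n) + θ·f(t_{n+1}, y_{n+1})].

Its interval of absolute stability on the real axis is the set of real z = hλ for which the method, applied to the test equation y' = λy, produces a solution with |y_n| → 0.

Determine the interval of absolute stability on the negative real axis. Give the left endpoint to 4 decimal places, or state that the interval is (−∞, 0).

z∈(-4.2857,0).

Test eqn y'=λy, z=hλ:
  y_{n+1} = y_n + z·[11/15·y_n + 4/15·y_{n+1}] ⇒ (1 − 4/15z)y_{n+1} = (1 + 11/15z)y_n
  so R(z) = (1 + 11/15z)/(1 − 4/15z).

Boundary: |R(x)|=1, x<0.
x=-1.07: |R|=0.1675
R=−1: 1+11/15x = −1+4/15x ⇒ -7/15x=2 ⇒ x=2/(-7/15)=-4.2857
Confirm numerically:
  x=-3.948: |R|=0.92323 <1
  x=-3.097: |R|=0.69618 <1
  x=-2.908: |R|=0.63788 <1
  x=-4.473: |R|=1.03986 >1
  x=-4.313: |R|=1.00592 >1
Interval (-4.2857, 0).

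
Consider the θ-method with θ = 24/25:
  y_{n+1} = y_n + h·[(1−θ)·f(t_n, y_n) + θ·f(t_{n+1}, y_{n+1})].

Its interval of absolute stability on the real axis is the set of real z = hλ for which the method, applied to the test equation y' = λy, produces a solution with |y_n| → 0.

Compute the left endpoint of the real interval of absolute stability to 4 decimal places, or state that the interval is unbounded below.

Set f=λy, z=hλ:
  y_{n+1} = y_n + z·[1/25·y_n + 24/25·y_{n+1}] ⇒ (1 − 24/25z)y_{n+1} = (1 + 1/25z)y_n
  R(z) = (1 + 1/25z)/(1 − 24/25z).

Solve |R(x)|<1 on ℝ⁻.
x=-1.41: |R|=0.4009
x=-2: |R|=0.3151
x=-10: |R|=0.0566
x=-100: |R|=0.0309
θ=24/25≥1/2 ⇒ |1+1/25x|<|1−24/25x| ∀x<0 ⇒ stable on all of ℝ⁻.

interval (−∞, 0).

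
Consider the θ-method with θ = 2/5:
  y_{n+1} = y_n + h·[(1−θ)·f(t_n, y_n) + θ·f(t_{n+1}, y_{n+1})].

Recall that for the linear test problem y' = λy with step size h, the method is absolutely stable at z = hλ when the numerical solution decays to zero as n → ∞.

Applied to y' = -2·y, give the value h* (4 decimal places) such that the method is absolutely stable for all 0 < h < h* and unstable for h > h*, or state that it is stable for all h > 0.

(-10.0000,0); λ=-2 ⇒ h* = (10)/2 = 5.0000.

With y'=λy (z=hλ):
  y_{n+1} = y_n + z·[3/5·y_n + 2/5·y_{n+1}] ⇒ (1 − 2/5z)y_{n+1} = (1 + 3/5z)y_n
  so R(z) = (1 + 3/5z)/(1 − 2/5z).

Need |R(x)|<1, x<0.
x=-1.72: |R|=0.0190
R=−1: 1+3/5x = −1+2/5x ⇒ -1/5x=2 ⇒ x=2/(-1/5)=-10.0000
Confirm numerically:
  x=-9.836: |R|=0.99335 <1
  x=-9.646: |R|=0.98543 <1
  x=-7.662: |R|=0.88496 <1
  x=-10.524: |R|=1.02012 >1
  x=-10.404: |R|=1.01565 >1
  x=-10.306: |R|=1.01195 >1
Stable set (-10.0000, 0).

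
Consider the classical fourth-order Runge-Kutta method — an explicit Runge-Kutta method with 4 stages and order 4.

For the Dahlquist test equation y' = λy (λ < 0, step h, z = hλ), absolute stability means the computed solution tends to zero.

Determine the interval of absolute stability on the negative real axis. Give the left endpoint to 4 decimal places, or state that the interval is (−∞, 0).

(-2.7853, 0).

Set f=λy, z=hλ:
  order 4, 4-stage ⇒ R(z)=1+z+z^2/2+z^3/6+z^4/24
  (e.g. R(-1.37)=0.28667, |R|=0.28667)

Boundary: |R(x)|=1, x<0.
x=-1.37: |R|=0.2867
|R(-2.35)|=0.5190 |R(-1.98)|=0.3269 |R(-0.53)|=0.5889
Bisect:
  x_lo=-3.0855 |R|=1.5554  x_hi=-0.2340 |R|=0.7913
  mid=-1.65978 |R|=0.27180 →hi
  mid=-2.37264 |R|=0.53641 →hi
  mid=-2.72908 |R|=0.91850 →hi
  mid=-2.90729 |R|=1.20007 →lo
  mid=-2.81819 |R|=1.05073 →lo
  mid=-2.77363 |R|=0.98256 →hi
  mid=-2.79591 |R|=1.01612 →lo
  mid=-2.78477 |R|=0.99921 →hi
  mid=-2.79034 |R|=1.00763 →lo
  mid=-2.78755 |R|=1.00341 →lo
  ...
  [-2.78547,-2.78529] ⇒ x*=-2.7853
Stable set (-2.7853, 0).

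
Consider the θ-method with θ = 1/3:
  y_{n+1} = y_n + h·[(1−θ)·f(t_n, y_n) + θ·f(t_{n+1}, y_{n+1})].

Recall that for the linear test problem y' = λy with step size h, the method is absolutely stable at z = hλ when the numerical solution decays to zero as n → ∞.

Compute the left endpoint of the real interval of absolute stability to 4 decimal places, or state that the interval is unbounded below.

left endpoint -6.0000.

With y'=λy (z=hλ):
  y_{n+1} = y_n + z·[2/3·y_n + 1/3·y_{n+1}] ⇒ (1 − 1/3z)y_{n+1} = (1 + 2/3z)y_n
  ⇒ R(z) = (1 + 2/3z)/(1 − 1/3z).

Boundary: |R(x)|=1, x<0.
x=-0.55: |R|=0.5352
R=−1: 1+2/3x = −1+1/3x ⇒ -1/3x=2 ⇒ x=2/(-1/3)=-6.0000
Confirm numerically:
  x=-5.794: |R|=0.97657 <1
  x=-5.170: |R|=0.89841 <1
  x=-5.018: |R|=0.87753 <1
  x=-6.439: |R|=1.04651 >1
  x=-6.319: |R|=1.03423 >1
Stable set (-6.0000, 0).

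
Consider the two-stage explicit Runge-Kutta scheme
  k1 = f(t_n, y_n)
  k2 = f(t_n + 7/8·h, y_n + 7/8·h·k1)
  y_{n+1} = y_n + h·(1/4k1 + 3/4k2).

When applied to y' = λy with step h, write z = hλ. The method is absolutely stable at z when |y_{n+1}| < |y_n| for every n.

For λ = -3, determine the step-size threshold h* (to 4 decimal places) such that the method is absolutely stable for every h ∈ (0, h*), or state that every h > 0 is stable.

With y'=λy (z=hλ):
  k1=λy_n ⇒ h·k1=z·y_n;  k2=λ(1+7/8z)y_n ⇒ h·k2=z(1+7/8z)y_n
  y_{n+1}/y_n = 1 + 1/4z + 3/4z(1+7/8z) = 1 + z + 21/32z²
  ⇒ R(z) = 1 + z + 21/32z².

Boundary: |R(x)|=1, x<0.
x=-0.83: |R|=0.6221
R=1: x+21/32x²=0 ⇒ x=−32/21=-1.5238; min R=1−1/(4·21/32)=0.6190>−1
Confirm numerically:
  x=-1.331: |R|=0.83159 <1
  x=-1.243: |R|=0.77094 <1
  x=-1.128: |R|=0.70700 <1
  x=-0.778: |R|=0.61922 <1
  x=-2.082: |R|=1.76266 >1
  x=-1.976: |R|=1.58638 >1
  x=-1.810: |R|=1.33994 >1
Interval (-1.5238, 0).

(-1.5238,0); λ=-3 ⇒ h* = (32/21)/3 = 0.5079.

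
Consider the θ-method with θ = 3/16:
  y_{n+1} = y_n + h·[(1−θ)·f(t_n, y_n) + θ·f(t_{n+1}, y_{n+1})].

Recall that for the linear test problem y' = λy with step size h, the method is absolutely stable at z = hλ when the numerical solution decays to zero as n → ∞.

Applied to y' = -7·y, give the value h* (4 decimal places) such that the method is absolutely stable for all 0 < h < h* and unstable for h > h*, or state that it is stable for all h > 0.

Set f=λy, z=hλ:
  y_{n+1} = y_n + z·[13/16·y_n + 3/16·y_{n+1}] ⇒ (1 − 3/16z)y_{n+1} = (1 + 13/16z)y_n
  so R(z) = (1 + 13/16z)/(1 − 3/16z).

Boundary: |R(x)|=1, x<0.
x=-1.06: |R|=0.1157
R=−1: 1+13/16x = −1+3/16x ⇒ -5/8x=2 ⇒ x=2/(-5/8)=-3.2000
Confirm numerically:
  x=-3.178: |R|=0.99138 <1
  x=-2.998: |R|=0.91918 <1
  x=-2.517: |R|=0.70999 <1
  x=-2.086: |R|=0.49951 <1
  x=-3.620: |R|=1.15637 >1
  x=-3.512: |R|=1.11758 >1
Interval (-3.2000, 0).

(-3.2000,0); λ=-7 ⇒ h* = (16/5)/7 = 0.4571.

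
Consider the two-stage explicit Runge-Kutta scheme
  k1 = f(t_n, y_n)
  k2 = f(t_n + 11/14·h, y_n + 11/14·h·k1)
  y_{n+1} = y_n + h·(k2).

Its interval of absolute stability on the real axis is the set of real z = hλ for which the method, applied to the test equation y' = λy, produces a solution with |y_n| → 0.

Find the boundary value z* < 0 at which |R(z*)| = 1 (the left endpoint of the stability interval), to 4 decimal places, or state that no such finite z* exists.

Set f=λy, z=hλ:
  k1=λy_n ⇒ h·k1=z·y_n;  k2=λ(1+11/14z)y_n ⇒ h·k2=z(1+11/14z)y_n
  y_{n+1}/y_n = 1 + z(1+11/14z) = 1 + z + 11/14z²
  R(z) = 1 + z + 11/14z².

Find x<0 with |R(x)|<1.
x=-1.39: |R|=1.1281
R=1: x+11/14x²=0 ⇒ x=−14/11=-1.2727; min R=1−1/(4·11/14)=0.6818>−1
Confirm numerically:
  x=-0.931: |R|=0.75003 <1
  x=-0.876: |R|=0.72694 <1
  x=-0.530: |R|=0.69071 <1
  x=-1.755: |R|=1.66502 >1
  x=-1.361: |R|=1.09440 >1
Stable set (-1.2727, 0).

left endpoint -1.2727.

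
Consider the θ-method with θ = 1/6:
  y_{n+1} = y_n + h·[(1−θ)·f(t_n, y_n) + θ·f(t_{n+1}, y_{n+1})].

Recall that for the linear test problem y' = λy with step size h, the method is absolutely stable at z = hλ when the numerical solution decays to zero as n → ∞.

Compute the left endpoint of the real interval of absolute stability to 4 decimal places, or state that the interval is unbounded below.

z* = -3.0000.

With y'=λy (z=hλ):
  y_{n+1} = y_n + z·[5/6·y_n + 1/6·y_{n+1}] ⇒ (1 − 1/6z)y_{n+1} = (1 + 5/6z)y_n
  Hence R(z) = (1 + 5/6z)/(1 − 1/6z).

Solve |R(x)|<1 on ℝ⁻.
x=-1.6: |R|=0.2632
R=−1: 1+5/6x = −1+1/6x ⇒ -2/3x=2 ⇒ x=2/(-2/3)=-3.0000
Confirm numerically:
  x=-2.828: |R|=0.92207 <1
  x=-2.009: |R|=0.50506 <1
  x=-1.629: |R|=0.28116 <1
  x=-3.532: |R|=1.22325 >1
  x=-3.086: |R|=1.03786 >1
So |R|<1 on (-3.0000, 0).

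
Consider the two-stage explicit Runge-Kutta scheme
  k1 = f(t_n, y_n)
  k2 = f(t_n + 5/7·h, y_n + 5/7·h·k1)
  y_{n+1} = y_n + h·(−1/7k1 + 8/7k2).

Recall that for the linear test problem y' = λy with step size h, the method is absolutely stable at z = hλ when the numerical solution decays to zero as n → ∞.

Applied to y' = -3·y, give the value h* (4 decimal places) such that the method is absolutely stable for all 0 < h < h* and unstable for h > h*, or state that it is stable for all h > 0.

(-1.2250,0); λ=-3 ⇒ h* = (49/40)/3 = 0.4083.

With y'=λy (z=hλ):
  k1=λy_n ⇒ h·k1=z·y_n;  k2=λ(1+5/7z)y_n ⇒ h·k2=z(1+5/7z)y_n
  y_{n+1}/y_n = 1 − 1/7z + 8/7z(1+5/7z) = 1 + z + 40/49z²
  so R(z) = 1 + z + 40/49z².

Boundary: |R(x)|=1, x<0.
x=-0.98: |R|=0.8040
R=1: x+40/49x²=0 ⇒ x=−49/40=-1.2250; min R=1−1/(4·40/49)=0.6937>−1
Confirm numerically:
  x=-1.191: |R|=0.96694 <1
  x=-1.123: |R|=0.90649 <1
  x=-0.521: |R|=0.70058 <1
  x=-1.730: |R|=1.71318 >1
  x=-1.650: |R|=1.57245 >1
  x=-1.594: |R|=1.48015 >1
Stable set (-1.2250, 0).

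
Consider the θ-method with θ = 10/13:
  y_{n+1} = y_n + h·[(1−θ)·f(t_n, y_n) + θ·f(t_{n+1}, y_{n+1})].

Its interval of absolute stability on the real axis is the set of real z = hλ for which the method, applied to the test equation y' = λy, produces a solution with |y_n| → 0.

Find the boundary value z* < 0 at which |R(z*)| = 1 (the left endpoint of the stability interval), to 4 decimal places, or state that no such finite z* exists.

(−∞, 0) — no finite endpoint.

Test eqn y'=λy, z=hλ:
  y_{n+1} = y_n + z·[3/13·y_n + 10/13·y_{n+1}] ⇒ (1 − 10/13z)y_{n+1} = (1 + 3/13z)y_n
  Hence R(z) = (1 + 3/13z)/(1 − 10/13z).

Find x<0 with |R(x)|<1.
x=-0.76: |R|=0.5204
x=-2: |R|=0.2121
x=-10: |R|=0.1504
x=-100: |R|=0.2833
θ=10/13≥1/2 ⇒ |1+3/13x|<|1−10/13x| ∀x<0 ⇒ unbounded interval.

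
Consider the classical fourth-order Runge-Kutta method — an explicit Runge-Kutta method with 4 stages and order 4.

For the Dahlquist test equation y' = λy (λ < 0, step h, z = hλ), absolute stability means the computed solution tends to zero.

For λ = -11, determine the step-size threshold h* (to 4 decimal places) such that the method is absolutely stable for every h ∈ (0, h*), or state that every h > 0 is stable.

(-2.7853,0); λ=-11 ⇒ h* = 0.2532.

On y'=λy, z=hλ:
  order 4, 4-stage ⇒ R(z)=1+z+z^2/2+z^3/6+z^4/24
  (e.g. R(-1.35)=0.28958, |R|=0.28958)

Solve |R(x)|<1 on ℝ⁻.
x=-1.35: |R|=0.2896
|R(-3.06)|=1.4996 |R(-2.04)|=0.3475 |R(-1.25)|=0.3075
Bisect:
  x_lo=-3.3928 |R|=2.3745  x_hi=-0.3517 |R|=0.7035
  mid=-1.87224 |R|=0.29857 →hi
  mid=-2.63250 |R|=0.79303 →hi
  mid=-3.01262 |R|=1.40045 →lo
  mid=-2.82256 |R|=1.05765 →lo
  mid=-2.72753 |R|=0.91634 →hi
  mid=-2.77504 |R|=0.98466 →hi
  mid=-2.79880 |R|=1.02056 →lo
  ...
  [-2.78544,-2.78525] ⇒ x*=-2.7853
Stable set (-2.7853, 0).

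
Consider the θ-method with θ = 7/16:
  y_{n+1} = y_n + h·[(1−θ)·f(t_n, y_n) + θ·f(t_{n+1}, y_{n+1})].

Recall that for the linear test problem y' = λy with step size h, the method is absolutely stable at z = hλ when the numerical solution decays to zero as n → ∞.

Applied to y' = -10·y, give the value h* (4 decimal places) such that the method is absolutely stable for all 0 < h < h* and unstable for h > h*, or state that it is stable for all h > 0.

With y'=λy (z=hλ):
  y_{n+1} = y_n + z·[9/16·y_n + 7/16·y_{n+1}] ⇒ (1 − 7/16z)y_{n+1} = (1 + 9/16z)y_n
  Hence R(z) = (1 + 9/16z)/(1 − 7/16z).

Solve |R(x)|<1 on ℝ⁻.
x=-1.75: |R|=0.0088
R=−1: 1+9/16x = −1+7/16x ⇒ -1/8x=2 ⇒ x=2/(-1/8)=-16.0000
Confirm numerically:
  x=-12.936: |R|=0.94249 <1
  x=-9.840: |R|=0.85485 <1
  x=-7.755: |R|=0.76538 <1
  x=-16.449: |R|=1.00685 >1
  x=-16.351: |R|=1.00538 >1
  x=-16.124: |R|=1.00192 >1
So |R|<1 on (-16.0000, 0).

(-16.0000,0); λ=-10 ⇒ h* = (16)/10 = 1.6000.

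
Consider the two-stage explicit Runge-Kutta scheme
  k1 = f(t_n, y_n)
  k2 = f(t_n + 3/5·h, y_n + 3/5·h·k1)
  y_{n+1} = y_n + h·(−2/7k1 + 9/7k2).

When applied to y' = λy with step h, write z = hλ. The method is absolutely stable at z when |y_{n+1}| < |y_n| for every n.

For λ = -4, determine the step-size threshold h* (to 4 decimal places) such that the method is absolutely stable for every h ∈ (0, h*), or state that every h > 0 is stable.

Test eqn y'=λy, z=hλ:
  k1=λy_n ⇒ h·k1=z·y_n;  k2=λ(1+3/5z)y_n ⇒ h·k2=z(1+3/5z)y_n
  y_{n+1}/y_n = 1 − 2/7z + 9/7z(1+3/5z) = 1 + z + 27/35z²
  R(z) = 1 + z + 27/35z².

Solve |R(x)|<1 on ℝ⁻.
x=-1.62: |R|=1.4045
R=1: x+27/35x²=0 ⇒ x=−35/27=-1.2963; min R=1−1/(4·27/35)=0.6759>−1
Confirm numerically:
  x=-1.047: |R|=0.79865 <1
  x=-1.032: |R|=0.78959 <1
  x=-0.929: |R|=0.73677 <1
  x=-0.678: |R|=0.67661 <1
  x=-1.637: |R|=1.43025 >1
  x=-1.609: |R|=1.38814 >1
So |R|<1 on (-1.2963, 0).

(-1.2963,0); λ=-4 ⇒ h* = (35/27)/4 = 0.3241.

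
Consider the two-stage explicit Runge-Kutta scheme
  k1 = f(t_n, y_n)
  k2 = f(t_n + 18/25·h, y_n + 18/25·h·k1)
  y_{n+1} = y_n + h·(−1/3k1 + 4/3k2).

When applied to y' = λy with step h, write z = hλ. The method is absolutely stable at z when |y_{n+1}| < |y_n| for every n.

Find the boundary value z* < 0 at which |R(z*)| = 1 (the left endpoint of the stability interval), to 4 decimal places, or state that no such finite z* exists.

On y'=λy, z=hλ:
  k1=λy_n ⇒ h·k1=z·y_n;  k2=λ(1+18/25z)y_n ⇒ h·k2=z(1+18/25z)y_n
  y_{n+1}/y_n = 1 − 1/3z + 4/3z(1+18/25z) = 1 + z + 24/25z²
  R(z) = 1 + z + 24/25z².

Boundary: |R(x)|=1, x<0.
x=-1.65: |R|=1.9636
R=1: x+24/25x²=0 ⇒ x=−25/24=-1.0417; min R=1−1/(4·24/25)=0.7396>−1
Confirm numerically:
  x=-0.584: |R|=0.74341 <1
  x=-0.581: |R|=0.74306 <1
  x=-0.424: |R|=0.74858 <1
  x=-1.587: |R|=1.83083 >1
  x=-1.518: |R|=1.69415 >1
  x=-1.185: |R|=1.16306 >1
So |R|<1 on (-1.0417, 0).

left endpoint -1.0417.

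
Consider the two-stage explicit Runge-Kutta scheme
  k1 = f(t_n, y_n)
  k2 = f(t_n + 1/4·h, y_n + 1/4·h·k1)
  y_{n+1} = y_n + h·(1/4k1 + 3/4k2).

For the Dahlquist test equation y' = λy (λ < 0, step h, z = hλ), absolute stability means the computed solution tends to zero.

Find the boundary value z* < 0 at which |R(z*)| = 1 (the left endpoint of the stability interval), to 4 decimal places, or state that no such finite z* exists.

left endpoint -5.3333.

With y'=λy (z=hλ):
  k1=λy_n ⇒ h·k1=z·y_n;  k2=λ(1+1/4z)y_n ⇒ h·k2=z(1+1/4z)y_n
  y_{n+1}/y_n = 1 + 1/4z + 3/4z(1+1/4z) = 1 + z + 3/16z²
  Hence R(z) = 1 + z + 3/16z².

Solve |R(x)|<1 on ℝ⁻.
x=-1.43: |R|=0.0466
R=1: x+3/16x²=0 ⇒ x=−16/3=-5.3333; min R=1−1/(4·3/16)=-0.3333>−1
Confirm numerically:
  x=-4.812: |R|=0.52963 <1
  x=-4.525: |R|=0.31418 <1
  x=-2.926: |R|=0.32072 <1
  x=-2.780: |R|=0.33092 <1
  x=-5.930: |R|=1.66342 >1
  x=-5.710: |R|=1.40327 >1
Interval (-5.3333, 0).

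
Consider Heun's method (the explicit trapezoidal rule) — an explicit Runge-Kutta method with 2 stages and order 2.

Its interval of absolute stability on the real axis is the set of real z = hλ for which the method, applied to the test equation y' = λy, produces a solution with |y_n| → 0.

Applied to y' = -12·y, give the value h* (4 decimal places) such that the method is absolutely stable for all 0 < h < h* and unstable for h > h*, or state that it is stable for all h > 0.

With y'=λy (z=hλ):
  order 2, 2-stage ⇒ R(z)=1+z+z^2/2
  (e.g. R(-1.21)=0.52205, |R|=0.52205)

Solve |R(x)|<1 on ℝ⁻.
x=-1.21: |R|=0.5221
|R(-1.17)|=0.5144 |R(-1.07)|=0.5025 |R(-1.02)|=0.5002
Bisect:
  x_lo=-2.4601 |R|=1.5660  x_hi=-0.3999 |R|=0.6801
  mid=-1.43001 |R|=0.59245 →hi
  mid=-1.94508 |R|=0.94659 →hi
  mid=-2.20261 |R|=1.22314 →lo
  mid=-2.07385 |R|=1.07657 →lo
  mid=-2.00946 |R|=1.00951 →lo
  mid=-1.97727 |R|=0.97753 →hi
  mid=-1.99337 |R|=0.99339 →hi
  mid=-2.00141 |R|=1.00141 →lo
  ...
  [-2.00003,-1.99990] ⇒ x*=-2.0000
So |R|<1 on (-2.0000, 0).

(-2.0000,0); λ=-12 ⇒ h* = 0.1667.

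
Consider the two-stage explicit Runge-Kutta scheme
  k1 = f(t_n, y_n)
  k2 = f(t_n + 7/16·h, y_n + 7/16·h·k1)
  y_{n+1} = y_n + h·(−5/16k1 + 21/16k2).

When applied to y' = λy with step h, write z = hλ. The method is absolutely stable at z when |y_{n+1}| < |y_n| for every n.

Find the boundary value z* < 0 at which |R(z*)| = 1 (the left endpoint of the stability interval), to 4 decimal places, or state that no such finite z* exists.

Test eqn y'=λy, z=hλ:
  k1=λy_n ⇒ h·k1=z·y_n;  k2=λ(1+7/16z)y_n ⇒ h·k2=z(1+7/16z)y_n
  y_{n+1}/y_n = 1 − 5/16z + 21/16z(1+7/16z) = 1 + z + 147/256z²
  ⇒ R(z) = 1 + z + 147/256z².

Boundary: |R(x)|=1, x<0.
x=-1.43: |R|=0.7442
R=1: x+147/256x²=0 ⇒ x=−256/147=-1.7415; min R=1−1/(4·147/256)=0.5646>−1
Confirm numerically:
  x=-1.527: |R|=0.81192 <1
  x=-1.229: |R|=0.63832 <1
  x=-1.167: |R|=0.61502 <1
  x=-0.982: |R|=0.57173 <1
  x=-2.191: |R|=1.56553 >1
  x=-1.946: |R|=1.22852 >1
So |R|<1 on (-1.7415, 0).

left endpoint -1.7415.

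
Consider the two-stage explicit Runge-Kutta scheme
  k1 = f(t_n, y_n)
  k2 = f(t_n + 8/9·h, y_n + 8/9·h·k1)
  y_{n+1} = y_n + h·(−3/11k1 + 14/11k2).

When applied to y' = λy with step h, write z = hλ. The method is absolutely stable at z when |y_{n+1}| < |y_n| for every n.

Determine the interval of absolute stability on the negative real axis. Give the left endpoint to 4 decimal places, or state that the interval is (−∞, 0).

On y'=λy, z=hλ:
  k1=λy_n ⇒ h·k1=z·y_n;  k2=λ(1+8/9z)y_n ⇒ h·k2=z(1+8/9z)y_n
  y_{n+1}/y_n = 1 − 3/11z + 14/11z(1+8/9z) = 1 + z + 112/99z²
  ⇒ R(z) = 1 + z + 112/99z².

Boundary: |R(x)|=1, x<0.
x=-0.33: |R|=0.7932
R=1: x+112/99x²=0 ⇒ x=−99/112=-0.8839; min R=1−1/(4·112/99)=0.7790>−1
Confirm numerically:
  x=-0.666: |R|=0.83580 <1
  x=-0.616: |R|=0.81328 <1
  x=-0.378: |R|=0.78365 <1
  x=-0.359: |R|=0.78680 <1
  x=-1.291: |R|=1.59454 >1
  x=-1.184: |R|=1.40194 >1
  x=-1.027: |R|=1.16623 >1
Interval (-0.8839, 0).

(-0.8839, 0).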